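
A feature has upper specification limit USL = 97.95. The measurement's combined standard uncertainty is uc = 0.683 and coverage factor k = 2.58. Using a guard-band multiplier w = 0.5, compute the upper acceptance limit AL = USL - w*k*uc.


U = k * uc = 2.58 * 0.683 = 1.76214
guard band g = w * U = 0.5 * 1.76214 = 0.88107
AL = USL - g = 97.95 - 0.88107
AL = 97.0689

97.0689


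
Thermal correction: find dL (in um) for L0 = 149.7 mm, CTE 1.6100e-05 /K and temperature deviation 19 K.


dL = L * alpha * dT
= 149.7 * 1.6100e-05 * 19
= 0.0457932 mm
dL_um = 0.0457932 * 1000 = 45.7932 um

45.7932


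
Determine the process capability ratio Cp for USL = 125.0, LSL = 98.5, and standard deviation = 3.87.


Cp = (USL - LSL) / (6 * sigma)
= (125.0 - 98.5) / (6 * 3.87)
= 26.5000 / 23.2200
= 1.1413

1.1413


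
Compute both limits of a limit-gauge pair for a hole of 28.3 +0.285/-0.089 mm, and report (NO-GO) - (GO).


GO = nominal - lower_tol (smallest hole = maximum material condition)
GO = 28.3 - 0.089 = 28.211
NO-GO = nominal + upper_tol (largest hole = least material condition)
NO-GO = 28.3 + 0.285 = 28.585
spread = NO-GO - GO = 28.585 - 28.211 = 0.3740

0.3740


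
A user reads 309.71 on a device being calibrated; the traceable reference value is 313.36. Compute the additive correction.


Correction = standard - reading
= 313.36 - 309.71
= 3.6500

3.6500


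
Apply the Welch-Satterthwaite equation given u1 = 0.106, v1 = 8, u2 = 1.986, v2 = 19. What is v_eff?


uc = sqrt(u1^2 + u2^2) = sqrt(0.106^2 + 1.986^2) = 1.9888268
v_eff = uc^4 / (u1^4/v1 + u2^4/v2)
= 1.9888268^4 / (0.106^4/8 + 1.986^4/19)
= 15.645443 / 0.81878852
v_eff = 19.1080

19.1080


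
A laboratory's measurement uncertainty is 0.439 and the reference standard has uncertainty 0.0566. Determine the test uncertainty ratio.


TUR = u_lab / u_ref
= 0.439 / 0.0566
= 7.7562

7.7562


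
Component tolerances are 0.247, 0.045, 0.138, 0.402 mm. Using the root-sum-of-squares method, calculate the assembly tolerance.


RSS = sqrt(0.247^2 + 0.045^2 + 0.138^2 + 0.402^2)
= sqrt(0.243682)
= 0.4936

0.4936


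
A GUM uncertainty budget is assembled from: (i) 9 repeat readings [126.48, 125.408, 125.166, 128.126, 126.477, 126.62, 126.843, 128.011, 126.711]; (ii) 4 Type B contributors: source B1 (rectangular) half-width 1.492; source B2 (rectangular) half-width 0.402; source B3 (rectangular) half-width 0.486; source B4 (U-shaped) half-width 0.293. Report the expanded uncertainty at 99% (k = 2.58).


mean = (126.48 + 125.408 + 125.166 + 128.126 + 126.477 + 126.62 + 126.843 + 128.011 + 126.711) / 9 = 126.6491111
s = sqrt(sum((x - mean)^2)/(n-1)) = 0.99224549
u_A = s / sqrt(n) = 0.99224549 / sqrt(9) = 0.3307485
u_B1 = 1.492 / sqrt(3) = 0.8614066
u_B2 = 0.402 / sqrt(3) = 0.23209481
u_B3 = 0.486 / sqrt(3) = 0.28059223
u_B4 = 0.293 / sqrt(2) = 0.20718229
uc = sqrt(0.3307485^2 + 0.8614066^2 + 0.23209481^2 + 0.28059223^2 + 0.20718229^2) = 1.0133807
U = k * uc = 2.58 * 1.0133807
U = 2.6145

2.6145


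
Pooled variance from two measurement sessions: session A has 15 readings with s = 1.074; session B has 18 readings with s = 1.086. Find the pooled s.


s_p = sqrt(((n1-1)*s1^2 + (n2-1)*s2^2) / (n1+n2-2))
numerator = (15-1)*1.074^2 + (18-1)*1.086^2 = 16.148664 + 20.049732 = 36.198396
denominator = 15 + 18 - 2 = 31
s_p^2 = 36.198396 / 31 = 1.1676902
s_p = sqrt(1.1676902) = 1.0806

1.0806


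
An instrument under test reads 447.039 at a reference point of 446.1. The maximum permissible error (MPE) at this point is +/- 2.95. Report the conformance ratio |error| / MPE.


e = indication - reference = 447.039 - 446.1 = 0.9390
|e| = 0.9390
ratio = |e| / MPE = 0.9390 / 2.95
ratio = 0.3183

0.3183


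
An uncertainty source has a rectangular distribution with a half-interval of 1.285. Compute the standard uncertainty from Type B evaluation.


u_B = half_width / sqrt(3)
u_B = 1.285 / 1.7320508
u_B = 0.7419

0.7419


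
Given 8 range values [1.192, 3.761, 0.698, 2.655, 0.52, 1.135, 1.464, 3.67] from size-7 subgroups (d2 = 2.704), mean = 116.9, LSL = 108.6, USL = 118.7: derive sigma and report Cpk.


R_bar = (1.192 + 3.761 + 0.698 + 2.655 + 0.52 + 1.135 + 1.464 + 3.67) / 8 = 1.886875
sigma = R_bar / d2 = 1.886875 / 2.704 = 0.6978088
Cp = (USL - LSL)/(6*sigma) = (118.7 - 108.6)/(6*0.6978088) = 2.4123
Cpu = (118.7 - 116.9)/(3*0.6978088) = 0.8598
Cpl = (116.9 - 108.6)/(3*0.6978088) = 3.9648
Cpk = min(Cpu, Cpl) = 0.8598

0.8598


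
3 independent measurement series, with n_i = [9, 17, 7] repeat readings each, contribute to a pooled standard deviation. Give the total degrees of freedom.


nu = sum_i (n_i - 1)
nu = ((9 - 1) + (17 - 1) + (7 - 1))
nu = 8 + 16 + 6
nu = 30

30


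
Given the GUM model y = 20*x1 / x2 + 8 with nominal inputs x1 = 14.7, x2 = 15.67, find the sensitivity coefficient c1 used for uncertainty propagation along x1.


y = 20*x1 / x2 + 8
dy/dx1 = 20/x2
Evaluate at x2 = 15.67: c1 = 20 / 15.67
c1 = 1.2763

1.2763


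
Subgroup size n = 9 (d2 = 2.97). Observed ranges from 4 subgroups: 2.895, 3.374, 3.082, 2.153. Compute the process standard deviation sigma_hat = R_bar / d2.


R_bar = (2.895 + 3.374 + 3.082 + 2.153) / 4
R_bar = 11.504 / 4 = 2.876
sigma_hat = R_bar / d2 = 2.876 / 2.97 = 0.9684

0.9684


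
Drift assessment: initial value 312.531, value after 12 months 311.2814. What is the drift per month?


rate = (v2 - v1) / months
= (311.2814 - 312.531) / 12
= -1.2496 / 12
= -0.1041

-0.1041


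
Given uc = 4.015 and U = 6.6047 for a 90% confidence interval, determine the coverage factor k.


k = U / uc
k = 6.6047 / 4.015
k = 1.645

1.645


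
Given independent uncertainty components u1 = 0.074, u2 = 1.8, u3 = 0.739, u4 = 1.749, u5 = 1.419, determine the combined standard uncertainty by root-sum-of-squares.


uc = sqrt(0.074^2 + 1.8^2 + 0.739^2 + 1.749^2 + 1.419^2)
uc = sqrt(8.864159)
uc = 2.9773

2.9773


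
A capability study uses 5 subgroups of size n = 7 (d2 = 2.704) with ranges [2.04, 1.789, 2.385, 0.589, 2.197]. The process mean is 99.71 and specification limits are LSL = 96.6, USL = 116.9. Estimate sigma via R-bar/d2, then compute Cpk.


R_bar = (2.04 + 1.789 + 2.385 + 0.589 + 2.197) / 5 = 1.8
sigma = R_bar / d2 = 1.8 / 2.704 = 0.66568047
Cp = (USL - LSL)/(6*sigma) = (116.9 - 96.6)/(6*0.66568047) = 5.0825
Cpu = (116.9 - 99.71)/(3*0.66568047) = 8.6077
Cpl = (99.71 - 96.6)/(3*0.66568047) = 1.5573
Cpk = min(Cpu, Cpl) = 1.5573

1.5573


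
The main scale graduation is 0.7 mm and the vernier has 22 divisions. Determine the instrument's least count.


LC = MSD / n_div
= 0.7 / 22
= 0.0318

0.0318


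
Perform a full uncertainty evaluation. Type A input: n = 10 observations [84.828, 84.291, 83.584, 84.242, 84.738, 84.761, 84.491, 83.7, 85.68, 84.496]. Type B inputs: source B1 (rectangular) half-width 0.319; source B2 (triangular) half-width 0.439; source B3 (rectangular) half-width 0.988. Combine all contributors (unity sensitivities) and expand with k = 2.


mean = (84.828 + 84.291 + 83.584 + 84.242 + 84.738 + 84.761 + 84.491 + 83.7 + 85.68 + 84.496) / 10 = 84.4811
s = sqrt(sum((x - mean)^2)/(n-1)) = 0.59726924
u_A = s / sqrt(n) = 0.59726924 / sqrt(10) = 0.18887312
u_B1 = 0.319 / sqrt(3) = 0.18417474
u_B2 = 0.439 / sqrt(6) = 0.179221
u_B3 = 0.988 / sqrt(3) = 0.57042207
uc = sqrt(0.18887312^2 + 0.18417474^2 + 0.179221^2 + 0.57042207^2) = 0.65352498
U = k * uc = 2 * 0.65352498
U = 1.3070

1.3070


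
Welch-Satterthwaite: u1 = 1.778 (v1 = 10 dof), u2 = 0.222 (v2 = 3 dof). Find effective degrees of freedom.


uc = sqrt(u1^2 + u2^2) = sqrt(1.778^2 + 0.222^2) = 1.7918058
v_eff = uc^4 / (u1^4/v1 + u2^4/v2)
= 1.7918058^4 / (1.778^4/10 + 0.222^4/3)
= 10.307747 / 1.0001813
v_eff = 10.3059

10.3059


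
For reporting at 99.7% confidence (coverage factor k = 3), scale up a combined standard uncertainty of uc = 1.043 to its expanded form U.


U = k * uc
U = 3 * 1.043
U = 3.1290

3.1290


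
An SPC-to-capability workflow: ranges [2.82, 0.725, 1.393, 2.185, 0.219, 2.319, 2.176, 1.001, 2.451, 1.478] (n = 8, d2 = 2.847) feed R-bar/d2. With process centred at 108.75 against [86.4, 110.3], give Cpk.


R_bar = (2.82 + 0.725 + 1.393 + 2.185 + 0.219 + 2.319 + 2.176 + 1.001 + 2.451 + 1.478) / 10 = 1.6767
sigma = R_bar / d2 = 1.6767 / 2.847 = 0.58893572
Cp = (USL - LSL)/(6*sigma) = (110.3 - 86.4)/(6*0.58893572) = 6.7636
Cpu = (110.3 - 108.75)/(3*0.58893572) = 0.8773
Cpl = (108.75 - 86.4)/(3*0.58893572) = 12.6499
Cpk = min(Cpu, Cpl) = 0.8773

0.8773


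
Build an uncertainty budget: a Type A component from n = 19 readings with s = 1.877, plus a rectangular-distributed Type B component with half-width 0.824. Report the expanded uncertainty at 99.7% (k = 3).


u_A = s / sqrt(n) = 1.877 / sqrt(19) = 0.43061333
u_B = half_width / sqrt(3) = 0.824 / sqrt(3) = 0.47573662
uc = sqrt(u_A^2 + u_B^2) = sqrt(0.43061333^2 + 0.47573662^2) = 0.64167996
U = k * uc = 3 * 0.64167996
U = 1.9250

1.9250


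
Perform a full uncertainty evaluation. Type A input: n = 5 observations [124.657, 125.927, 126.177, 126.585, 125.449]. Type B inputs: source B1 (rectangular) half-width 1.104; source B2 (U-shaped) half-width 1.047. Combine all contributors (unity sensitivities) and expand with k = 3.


mean = (124.657 + 125.927 + 126.177 + 126.585 + 125.449) / 5 = 125.759
s = sqrt(sum((x - mean)^2)/(n-1)) = 0.74089945
u_A = s / sqrt(n) = 0.74089945 / sqrt(5) = 0.33134031
u_B1 = 1.104 / sqrt(3) = 0.6373947
u_B2 = 1.047 / sqrt(2) = 0.7403408
uc = sqrt(0.33134031^2 + 0.6373947^2 + 0.7403408^2) = 1.0315827
U = k * uc = 3 * 1.0315827
U = 3.0947

3.0947


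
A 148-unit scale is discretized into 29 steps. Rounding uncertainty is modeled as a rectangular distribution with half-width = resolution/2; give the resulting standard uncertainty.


resolution = range / divisions
resolution = 148 / 29 = 5.1034483
u_res = resolution / (2*sqrt(3))
u_res = 5.1034483 / 3.4641016
u_res = 1.4732

1.4732


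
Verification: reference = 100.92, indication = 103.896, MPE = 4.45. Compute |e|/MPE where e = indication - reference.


e = indication - reference = 103.896 - 100.92 = 2.9760
|e| = 2.9760
ratio = |e| / MPE = 2.9760 / 4.45
ratio = 0.6688

0.6688


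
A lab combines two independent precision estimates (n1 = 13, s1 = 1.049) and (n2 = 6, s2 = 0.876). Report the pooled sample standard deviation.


s_p = sqrt(((n1-1)*s1^2 + (n2-1)*s2^2) / (n1+n2-2))
numerator = (13-1)*1.049^2 + (6-1)*0.876^2 = 13.204812 + 3.83688 = 17.041692
denominator = 13 + 6 - 2 = 17
s_p^2 = 17.041692 / 17 = 1.0024525
s_p = sqrt(1.0024525) = 1.0012

1.0012


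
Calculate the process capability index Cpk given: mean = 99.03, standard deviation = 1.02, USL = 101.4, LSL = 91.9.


Cpu = (USL - mean) / (3*sigma) = (101.4 - 99.03) / (3*1.02) = 0.7745
Cpl = (mean - LSL) / (3*sigma) = (99.03 - 91.9) / (3*1.02) = 2.3301
Cpk = min(Cpu, Cpl) = 0.7745

0.7745


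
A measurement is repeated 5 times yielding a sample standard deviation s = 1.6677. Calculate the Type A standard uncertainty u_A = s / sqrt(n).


u_A = s / sqrt(n)
u_A = 1.6677 / sqrt(5)
u_A = 1.6677 / 2.236068
u_A = 0.7458

0.7458


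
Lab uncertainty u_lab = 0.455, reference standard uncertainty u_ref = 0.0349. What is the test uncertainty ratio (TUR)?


TUR = u_lab / u_ref
= 0.455 / 0.0349
= 13.0372

13.0372


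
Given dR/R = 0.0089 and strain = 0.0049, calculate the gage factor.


GF = (dR/R) / epsilon
= 0.0089 / 0.0049
= 1.8163

1.8163


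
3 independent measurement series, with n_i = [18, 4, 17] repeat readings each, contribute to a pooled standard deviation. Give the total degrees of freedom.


nu = sum_i (n_i - 1)
nu = ((18 - 1) + (4 - 1) + (17 - 1))
nu = 17 + 3 + 16
nu = 36

36


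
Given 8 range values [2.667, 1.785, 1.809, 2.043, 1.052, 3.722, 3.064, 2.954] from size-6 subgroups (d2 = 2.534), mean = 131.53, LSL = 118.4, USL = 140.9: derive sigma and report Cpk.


R_bar = (2.667 + 1.785 + 1.809 + 2.043 + 1.052 + 3.722 + 3.064 + 2.954) / 8 = 2.387
sigma = R_bar / d2 = 2.387 / 2.534 = 0.94198895
Cp = (USL - LSL)/(6*sigma) = (140.9 - 118.4)/(6*0.94198895) = 3.9809
Cpu = (140.9 - 131.53)/(3*0.94198895) = 3.3157
Cpl = (131.53 - 118.4)/(3*0.94198895) = 4.6462
Cpk = min(Cpu, Cpl) = 3.3157

3.3157


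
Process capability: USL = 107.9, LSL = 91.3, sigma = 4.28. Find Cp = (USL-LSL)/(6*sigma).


Cp = (USL - LSL) / (6 * sigma)
= (107.9 - 91.3) / (6 * 4.28)
= 16.6000 / 25.6800
= 0.6464

0.6464


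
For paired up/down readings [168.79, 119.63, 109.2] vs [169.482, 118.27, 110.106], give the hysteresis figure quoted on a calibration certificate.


|168.79 - 169.482| = 0.6920
|119.63 - 118.27| = 1.3600
|109.2 - 110.106| = 0.9060
hysteresis = max(diffs) = 1.3600

1.3600


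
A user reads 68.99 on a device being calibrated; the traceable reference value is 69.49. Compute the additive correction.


Correction = standard - reading
= 69.49 - 68.99
= 0.5000

0.5000


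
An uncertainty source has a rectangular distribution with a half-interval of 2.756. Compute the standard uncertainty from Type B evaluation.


u_B = half_width / sqrt(3)
u_B = 2.756 / 1.7320508
u_B = 1.5912

1.5912


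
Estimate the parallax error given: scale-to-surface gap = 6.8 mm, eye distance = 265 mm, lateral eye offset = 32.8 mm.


error = h * offset / d
= 6.8 * 32.8 / 265
= 0.8417

0.8417


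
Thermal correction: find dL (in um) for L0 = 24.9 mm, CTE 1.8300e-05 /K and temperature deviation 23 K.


dL = L * alpha * dT
= 24.9 * 1.8300e-05 * 23
= 0.0104804 mm
dL_um = 0.0104804 * 1000 = 10.4804 um

10.4804


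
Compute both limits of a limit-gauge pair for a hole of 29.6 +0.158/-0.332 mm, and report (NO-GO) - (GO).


GO = nominal - lower_tol (smallest hole = maximum material condition)
GO = 29.6 - 0.332 = 29.268
NO-GO = nominal + upper_tol (largest hole = least material condition)
NO-GO = 29.6 + 0.158 = 29.758
spread = NO-GO - GO = 29.758 - 29.268 = 0.4900

0.4900


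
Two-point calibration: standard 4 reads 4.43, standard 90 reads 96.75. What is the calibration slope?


slope = (y2 - y1) / (x2 - x1)
= (96.75 - 4.43) / (90 - 4)
= 92.3200 / 86
= 1.0735

1.0735


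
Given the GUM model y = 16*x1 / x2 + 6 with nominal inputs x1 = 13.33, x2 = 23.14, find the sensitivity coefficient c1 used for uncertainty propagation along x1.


y = 16*x1 / x2 + 6
dy/dx1 = 16/x2
Evaluate at x2 = 23.14: c1 = 16 / 23.14
c1 = 0.6914

0.6914


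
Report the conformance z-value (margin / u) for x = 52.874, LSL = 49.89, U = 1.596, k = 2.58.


u = U / k = 1.596 / 2.58 = 0.61860465
margin = |LSL - x| = |49.89 - 52.874| = 2.984
z = margin / u = 2.984 / 0.61860465
z = 4.8238

4.8238


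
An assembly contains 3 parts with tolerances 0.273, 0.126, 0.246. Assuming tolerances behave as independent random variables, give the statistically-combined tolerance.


RSS = sqrt(0.273^2 + 0.126^2 + 0.246^2)
= sqrt(0.150921)
= 0.3885

0.3885


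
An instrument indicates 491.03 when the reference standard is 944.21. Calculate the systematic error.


Systematic error = measured - true
= 491.03 - 944.21
= -453.1800

-453.1800


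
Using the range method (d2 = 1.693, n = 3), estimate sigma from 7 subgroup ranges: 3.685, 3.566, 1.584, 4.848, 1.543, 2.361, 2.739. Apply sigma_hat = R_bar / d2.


R_bar = (3.685 + 3.566 + 1.584 + 4.848 + 1.543 + 2.361 + 2.739) / 7
R_bar = 20.326 / 7 = 2.9037143
sigma_hat = R_bar / d2 = 2.9037143 / 1.693 = 1.7151

1.7151


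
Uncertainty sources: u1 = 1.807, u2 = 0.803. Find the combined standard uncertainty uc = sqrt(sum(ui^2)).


uc = sqrt(1.807^2 + 0.803^2)
uc = sqrt(3.910058)
uc = 1.9774

1.9774


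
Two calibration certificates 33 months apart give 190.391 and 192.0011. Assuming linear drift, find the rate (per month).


rate = (v2 - v1) / months
= (192.0011 - 190.391) / 33
= 1.6101 / 33
= 0.0488

0.0488


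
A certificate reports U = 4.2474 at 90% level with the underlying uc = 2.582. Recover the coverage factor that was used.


k = U / uc
k = 4.2474 / 2.582
k = 1.645

1.645


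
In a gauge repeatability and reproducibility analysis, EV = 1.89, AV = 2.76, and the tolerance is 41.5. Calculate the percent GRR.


GRR = sqrt(EV^2 + AV^2) = sqrt(1.89^2 + 2.76^2) = 3.3451009
%GRR = GRR / tol * 100 = 3.3451009 / 41.5 * 100
%GRR = 8.0605

8.0605


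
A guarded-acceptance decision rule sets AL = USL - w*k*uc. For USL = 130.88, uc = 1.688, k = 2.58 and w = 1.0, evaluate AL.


U = k * uc = 2.58 * 1.688 = 4.35504
guard band g = w * U = 1.0 * 4.35504 = 4.35504
AL = USL - g = 130.88 - 4.35504
AL = 126.5250

126.5250


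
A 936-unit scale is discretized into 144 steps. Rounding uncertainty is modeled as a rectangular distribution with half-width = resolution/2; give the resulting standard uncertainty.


resolution = range / divisions
resolution = 936 / 144 = 6.5
u_res = resolution / (2*sqrt(3))
u_res = 6.5 / 3.4641016
u_res = 1.8764

1.8764


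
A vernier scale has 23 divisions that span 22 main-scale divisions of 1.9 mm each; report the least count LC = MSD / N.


LC = MSD / n_div
= 1.9 / 23
= 0.0826

0.0826


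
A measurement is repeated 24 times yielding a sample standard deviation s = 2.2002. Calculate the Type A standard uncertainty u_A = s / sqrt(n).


u_A = s / sqrt(n)
u_A = 2.2002 / sqrt(24)
u_A = 2.2002 / 4.8989795
u_A = 0.4491

0.4491


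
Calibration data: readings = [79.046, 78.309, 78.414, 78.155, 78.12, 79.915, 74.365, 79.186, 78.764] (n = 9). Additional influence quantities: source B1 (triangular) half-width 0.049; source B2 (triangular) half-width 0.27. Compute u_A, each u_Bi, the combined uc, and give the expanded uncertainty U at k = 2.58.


mean = (79.046 + 78.309 + 78.414 + 78.155 + 78.12 + 79.915 + 74.365 + 79.186 + 78.764) / 9 = 78.25266667
s = sqrt(sum((x - mean)^2)/(n-1)) = 1.5690601
u_A = s / sqrt(n) = 1.5690601 / sqrt(9) = 0.52302003
u_B1 = 0.049 / sqrt(6) = 0.020004166
u_B2 = 0.27 / sqrt(6) = 0.11022704
uc = sqrt(0.52302003^2 + 0.020004166^2 + 0.11022704^2) = 0.53488328
U = k * uc = 2.58 * 0.53488328
U = 1.3800

1.3800


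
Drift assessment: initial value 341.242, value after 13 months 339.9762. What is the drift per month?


rate = (v2 - v1) / months
= (339.9762 - 341.242) / 13
= -1.2658 / 13
= -0.0974

-0.0974


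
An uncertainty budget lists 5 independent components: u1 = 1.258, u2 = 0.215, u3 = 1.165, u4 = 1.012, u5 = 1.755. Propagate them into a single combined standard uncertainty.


uc = sqrt(1.258^2 + 0.215^2 + 1.165^2 + 1.012^2 + 1.755^2)
uc = sqrt(7.090183)
uc = 2.6627

2.6627


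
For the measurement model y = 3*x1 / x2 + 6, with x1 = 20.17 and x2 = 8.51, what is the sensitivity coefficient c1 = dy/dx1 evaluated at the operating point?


y = 3*x1 / x2 + 6
dy/dx1 = 3/x2
Evaluate at x2 = 8.51: c1 = 3 / 8.51
c1 = 0.3525

0.3525


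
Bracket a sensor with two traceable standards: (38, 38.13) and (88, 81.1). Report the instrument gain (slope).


slope = (y2 - y1) / (x2 - x1)
= (81.1 - 38.13) / (88 - 38)
= 42.9700 / 50
= 0.8594

0.8594


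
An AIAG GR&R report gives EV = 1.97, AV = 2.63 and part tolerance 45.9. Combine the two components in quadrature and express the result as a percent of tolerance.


GRR = sqrt(EV^2 + AV^2) = sqrt(1.97^2 + 2.63^2) = 3.2860006
%GRR = GRR / tol * 100 = 3.2860006 / 45.9 * 100
%GRR = 7.1590

7.1590


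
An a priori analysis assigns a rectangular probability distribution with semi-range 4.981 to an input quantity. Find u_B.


u_B = half_width / sqrt(3)
u_B = 4.981 / 1.7320508
u_B = 2.8758

2.8758


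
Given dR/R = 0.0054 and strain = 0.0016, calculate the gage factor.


GF = (dR/R) / epsilon
= 0.0054 / 0.0016
= 3.3750

3.3750


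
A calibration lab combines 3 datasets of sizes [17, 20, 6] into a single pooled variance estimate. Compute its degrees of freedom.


nu = sum_i (n_i - 1)
nu = ((17 - 1) + (20 - 1) + (6 - 1))
nu = 16 + 19 + 5
nu = 40

40


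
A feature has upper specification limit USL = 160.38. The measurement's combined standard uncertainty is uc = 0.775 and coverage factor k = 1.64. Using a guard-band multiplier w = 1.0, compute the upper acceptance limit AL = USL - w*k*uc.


U = k * uc = 1.64 * 0.775 = 1.271
guard band g = w * U = 1.0 * 1.271 = 1.271
AL = USL - g = 160.38 - 1.271
AL = 159.1090

159.1090


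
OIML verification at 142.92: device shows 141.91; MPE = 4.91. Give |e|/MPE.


e = indication - reference = 141.91 - 142.92 = -1.0100
|e| = 1.0100
ratio = |e| / MPE = 1.0100 / 4.91
ratio = 0.2057

0.2057


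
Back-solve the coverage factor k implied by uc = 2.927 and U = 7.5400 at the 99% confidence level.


k = U / uc
k = 7.5400 / 2.927
k = 2.576

2.576


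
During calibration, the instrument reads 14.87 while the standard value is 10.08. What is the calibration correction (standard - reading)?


Correction = standard - reading
= 10.08 - 14.87
= -4.7900

-4.7900


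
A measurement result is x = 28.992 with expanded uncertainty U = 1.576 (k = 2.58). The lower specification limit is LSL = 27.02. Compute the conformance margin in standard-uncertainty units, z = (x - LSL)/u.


u = U / k = 1.576 / 2.58 = 0.61085271
margin = |LSL - x| = |27.02 - 28.992| = 1.972
z = margin / u = 1.972 / 0.61085271
z = 3.2283

3.2283


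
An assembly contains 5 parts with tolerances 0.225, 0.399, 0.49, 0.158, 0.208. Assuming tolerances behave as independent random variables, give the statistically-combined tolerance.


RSS = sqrt(0.225^2 + 0.399^2 + 0.49^2 + 0.158^2 + 0.208^2)
= sqrt(0.518154)
= 0.7198

0.7198


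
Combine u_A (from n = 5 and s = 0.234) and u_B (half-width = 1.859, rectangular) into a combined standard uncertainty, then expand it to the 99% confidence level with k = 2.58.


u_A = s / sqrt(n) = 0.234 / sqrt(5) = 0.10464798
u_B = half_width / sqrt(3) = 1.859 / sqrt(3) = 1.0732942
uc = sqrt(u_A^2 + u_B^2) = sqrt(0.10464798^2 + 1.0732942^2) = 1.0783838
U = k * uc = 2.58 * 1.0783838
U = 2.7822

2.7822


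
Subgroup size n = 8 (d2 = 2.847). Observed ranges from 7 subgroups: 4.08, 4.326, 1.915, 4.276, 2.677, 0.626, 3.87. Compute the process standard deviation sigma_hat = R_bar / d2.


R_bar = (4.08 + 4.326 + 1.915 + 4.276 + 2.677 + 0.626 + 3.87) / 7
R_bar = 21.77 / 7 = 3.11
sigma_hat = R_bar / d2 = 3.11 / 2.847 = 1.0924

1.0924


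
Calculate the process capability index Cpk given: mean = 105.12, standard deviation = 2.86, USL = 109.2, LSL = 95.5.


Cpu = (USL - mean) / (3*sigma) = (109.2 - 105.12) / (3*2.86) = 0.4755
Cpl = (mean - LSL) / (3*sigma) = (105.12 - 95.5) / (3*2.86) = 1.1212
Cpk = min(Cpu, Cpl) = 0.4755

0.4755


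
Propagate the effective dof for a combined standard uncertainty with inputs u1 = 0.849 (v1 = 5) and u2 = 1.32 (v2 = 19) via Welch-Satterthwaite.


uc = sqrt(u1^2 + u2^2) = sqrt(0.849^2 + 1.32^2) = 1.5694588
v_eff = uc^4 / (u1^4/v1 + u2^4/v2)
= 1.5694588^4 / (0.849^4/5 + 1.32^4/19)
= 6.0673588 / 0.26369807
v_eff = 23.0087

23.0087


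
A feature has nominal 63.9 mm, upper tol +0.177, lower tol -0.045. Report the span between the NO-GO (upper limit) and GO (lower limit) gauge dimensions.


GO = nominal - lower_tol (smallest hole = maximum material condition)
GO = 63.9 - 0.045 = 63.855
NO-GO = nominal + upper_tol (largest hole = least material condition)
NO-GO = 63.9 + 0.177 = 64.077
spread = NO-GO - GO = 64.077 - 63.855 = 0.2220

0.2220


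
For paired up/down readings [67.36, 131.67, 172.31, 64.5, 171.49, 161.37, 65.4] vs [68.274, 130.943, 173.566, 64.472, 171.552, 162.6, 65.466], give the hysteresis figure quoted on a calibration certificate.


|67.36 - 68.274| = 0.9140
|131.67 - 130.943| = 0.7270
|172.31 - 173.566| = 1.2560
|64.5 - 64.472| = 0.0280
|171.49 - 171.552| = 0.0620
|161.37 - 162.6| = 1.2300
|65.4 - 65.466| = 0.0660
hysteresis = max(diffs) = 1.2560

1.2560


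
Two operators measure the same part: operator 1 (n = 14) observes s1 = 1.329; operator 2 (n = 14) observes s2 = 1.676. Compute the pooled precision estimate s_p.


s_p = sqrt(((n1-1)*s1^2 + (n2-1)*s2^2) / (n1+n2-2))
numerator = (14-1)*1.329^2 + (14-1)*1.676^2 = 22.961133 + 36.516688 = 59.477821
denominator = 14 + 14 - 2 = 26
s_p^2 = 59.477821 / 26 = 2.2876085
s_p = sqrt(2.2876085) = 1.5125

1.5125


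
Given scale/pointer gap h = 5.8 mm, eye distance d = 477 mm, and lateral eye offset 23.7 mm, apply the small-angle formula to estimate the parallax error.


error = h * offset / d
= 5.8 * 23.7 / 477
= 0.2882

0.2882


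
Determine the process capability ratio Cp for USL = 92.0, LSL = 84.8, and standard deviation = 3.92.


Cp = (USL - LSL) / (6 * sigma)
= (92.0 - 84.8) / (6 * 3.92)
= 7.2000 / 23.5200
= 0.3061

0.3061


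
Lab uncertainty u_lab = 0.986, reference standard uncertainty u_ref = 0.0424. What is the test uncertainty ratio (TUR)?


TUR = u_lab / u_ref
= 0.986 / 0.0424
= 23.2547

23.2547


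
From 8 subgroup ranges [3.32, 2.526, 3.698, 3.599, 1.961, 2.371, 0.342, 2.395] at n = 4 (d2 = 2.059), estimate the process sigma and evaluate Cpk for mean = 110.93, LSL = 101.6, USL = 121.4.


R_bar = (3.32 + 2.526 + 3.698 + 3.599 + 1.961 + 2.371 + 0.342 + 2.395) / 8 = 2.5265
sigma = R_bar / d2 = 2.5265 / 2.059 = 1.227052
Cp = (USL - LSL)/(6*sigma) = (121.4 - 101.6)/(6*1.227052) = 2.6894
Cpu = (121.4 - 110.93)/(3*1.227052) = 2.8442
Cpl = (110.93 - 101.6)/(3*1.227052) = 2.5345
Cpk = min(Cpu, Cpl) = 2.5345

2.5345


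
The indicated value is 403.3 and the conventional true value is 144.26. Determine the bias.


Systematic error = measured - true
= 403.3 - 144.26
= 259.0400

259.0400


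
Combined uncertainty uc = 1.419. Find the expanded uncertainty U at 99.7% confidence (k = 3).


U = k * uc
U = 3 * 1.419
U = 4.2570

4.2570


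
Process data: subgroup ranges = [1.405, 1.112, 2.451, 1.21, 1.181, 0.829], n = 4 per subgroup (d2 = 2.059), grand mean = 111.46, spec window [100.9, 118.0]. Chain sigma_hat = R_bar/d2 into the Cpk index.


R_bar = (1.405 + 1.112 + 2.451 + 1.21 + 1.181 + 0.829) / 6 = 1.3646667
sigma = R_bar / d2 = 1.3646667 / 2.059 = 0.6627813
Cp = (USL - LSL)/(6*sigma) = (118.0 - 100.9)/(6*0.6627813) = 4.3001
Cpu = (118.0 - 111.46)/(3*0.6627813) = 3.2892
Cpl = (111.46 - 100.9)/(3*0.6627813) = 5.3110
Cpk = min(Cpu, Cpl) = 3.2892

3.2892


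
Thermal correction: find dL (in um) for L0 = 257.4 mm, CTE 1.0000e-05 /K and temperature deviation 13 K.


dL = L * alpha * dT
= 257.4 * 1.0000e-05 * 13
= 0.0334620 mm
dL_um = 0.0334620 * 1000 = 33.4620 um

33.4620


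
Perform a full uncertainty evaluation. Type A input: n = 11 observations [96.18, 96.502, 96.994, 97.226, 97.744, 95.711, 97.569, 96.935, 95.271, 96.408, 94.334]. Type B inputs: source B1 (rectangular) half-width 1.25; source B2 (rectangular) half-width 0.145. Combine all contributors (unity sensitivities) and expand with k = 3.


mean = (96.18 + 96.502 + 96.994 + 97.226 + 97.744 + 95.711 + 97.569 + 96.935 + 95.271 + 96.408 + 94.334) / 11 = 96.44309091
s = sqrt(sum((x - mean)^2)/(n-1)) = 1.0271512
u_A = s / sqrt(n) = 1.0271512 / sqrt(11) = 0.30969774
u_B1 = 1.25 / sqrt(3) = 0.72168784
u_B2 = 0.145 / sqrt(3) = 0.083715789
uc = sqrt(0.30969774^2 + 0.72168784^2 + 0.083715789^2) = 0.78978121
U = k * uc = 3 * 0.78978121
U = 2.3693

2.3693


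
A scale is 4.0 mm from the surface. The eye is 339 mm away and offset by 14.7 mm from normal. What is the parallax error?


error = h * offset / d
= 4.0 * 14.7 / 339
= 0.1735

0.1735


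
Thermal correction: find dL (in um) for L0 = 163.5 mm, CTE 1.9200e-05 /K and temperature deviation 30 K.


dL = L * alpha * dT
= 163.5 * 1.9200e-05 * 30
= 0.0941760 mm
dL_um = 0.0941760 * 1000 = 94.1760 um

94.1760


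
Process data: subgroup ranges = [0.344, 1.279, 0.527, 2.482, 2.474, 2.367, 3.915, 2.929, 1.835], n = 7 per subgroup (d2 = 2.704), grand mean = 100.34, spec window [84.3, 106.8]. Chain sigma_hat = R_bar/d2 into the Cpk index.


R_bar = (0.344 + 1.279 + 0.527 + 2.482 + 2.474 + 2.367 + 3.915 + 2.929 + 1.835) / 9 = 2.0168889
sigma = R_bar / d2 = 2.0168889 / 2.704 = 0.74589087
Cp = (USL - LSL)/(6*sigma) = (106.8 - 84.3)/(6*0.74589087) = 5.0275
Cpu = (106.8 - 100.34)/(3*0.74589087) = 2.8869
Cpl = (100.34 - 84.3)/(3*0.74589087) = 7.1682
Cpk = min(Cpu, Cpl) = 2.8869

2.8869


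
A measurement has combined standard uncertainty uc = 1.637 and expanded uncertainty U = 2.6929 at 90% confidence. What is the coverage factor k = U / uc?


k = U / uc
k = 2.6929 / 1.637
k = 1.645

1.645


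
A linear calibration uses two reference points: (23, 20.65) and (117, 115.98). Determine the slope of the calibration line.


slope = (y2 - y1) / (x2 - x1)
= (115.98 - 20.65) / (117 - 23)
= 95.3300 / 94
= 1.0141

1.0141


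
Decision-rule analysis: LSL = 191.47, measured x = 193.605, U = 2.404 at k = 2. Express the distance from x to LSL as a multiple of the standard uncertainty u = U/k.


u = U / k = 2.404 / 2 = 1.202
margin = |LSL - x| = |191.47 - 193.605| = 2.135
z = margin / u = 2.135 / 1.202
z = 1.7762

1.7762


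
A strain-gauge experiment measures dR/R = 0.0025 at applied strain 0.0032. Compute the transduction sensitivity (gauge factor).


GF = (dR/R) / epsilon
= 0.0025 / 0.0032
= 0.7812

0.7812


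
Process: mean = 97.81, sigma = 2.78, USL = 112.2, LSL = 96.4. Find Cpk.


Cpu = (USL - mean) / (3*sigma) = (112.2 - 97.81) / (3*2.78) = 1.7254
Cpl = (mean - LSL) / (3*sigma) = (97.81 - 96.4) / (3*2.78) = 0.1691
Cpk = min(Cpu, Cpl) = 0.1691

0.1691


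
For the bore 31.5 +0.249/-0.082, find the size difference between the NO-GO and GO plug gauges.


GO = nominal - lower_tol (smallest hole = maximum material condition)
GO = 31.5 - 0.082 = 31.418
NO-GO = nominal + upper_tol (largest hole = least material condition)
NO-GO = 31.5 + 0.249 = 31.749
spread = NO-GO - GO = 31.749 - 31.418 = 0.3310

0.3310


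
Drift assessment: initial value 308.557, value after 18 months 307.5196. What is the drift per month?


rate = (v2 - v1) / months
= (307.5196 - 308.557) / 18
= -1.0374 / 18
= -0.0576

-0.0576


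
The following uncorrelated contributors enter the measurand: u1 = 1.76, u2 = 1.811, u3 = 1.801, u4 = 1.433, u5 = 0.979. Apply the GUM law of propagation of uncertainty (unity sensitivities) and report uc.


uc = sqrt(1.76^2 + 1.811^2 + 1.801^2 + 1.433^2 + 0.979^2)
uc = sqrt(12.632852)
uc = 3.5543

3.5543


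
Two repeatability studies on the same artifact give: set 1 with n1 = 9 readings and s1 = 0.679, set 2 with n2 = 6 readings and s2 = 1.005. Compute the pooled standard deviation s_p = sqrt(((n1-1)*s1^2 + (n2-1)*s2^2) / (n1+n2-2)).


s_p = sqrt(((n1-1)*s1^2 + (n2-1)*s2^2) / (n1+n2-2))
numerator = (9-1)*0.679^2 + (6-1)*1.005^2 = 3.688328 + 5.050125 = 8.738453
denominator = 9 + 6 - 2 = 13
s_p^2 = 8.738453 / 13 = 0.67218869
s_p = sqrt(0.67218869) = 0.8199

0.8199


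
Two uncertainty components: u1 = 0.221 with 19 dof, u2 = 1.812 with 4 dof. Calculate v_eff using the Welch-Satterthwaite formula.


uc = sqrt(u1^2 + u2^2) = sqrt(0.221^2 + 1.812^2) = 1.8254273
v_eff = uc^4 / (u1^4/v1 + u2^4/v2)
= 1.8254273^4 / (0.221^4/19 + 1.812^4/4)
= 11.103456 / 2.6952125
v_eff = 4.1197

4.1197


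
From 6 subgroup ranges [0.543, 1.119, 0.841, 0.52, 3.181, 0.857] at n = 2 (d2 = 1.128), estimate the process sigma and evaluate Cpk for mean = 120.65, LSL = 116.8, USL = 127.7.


R_bar = (0.543 + 1.119 + 0.841 + 0.52 + 3.181 + 0.857) / 6 = 1.1768333
sigma = R_bar / d2 = 1.1768333 / 1.128 = 1.0432919
Cp = (USL - LSL)/(6*sigma) = (127.7 - 116.8)/(6*1.0432919) = 1.7413
Cpu = (127.7 - 120.65)/(3*1.0432919) = 2.2525
Cpl = (120.65 - 116.8)/(3*1.0432919) = 1.2301
Cpk = min(Cpu, Cpl) = 1.2301

1.2301


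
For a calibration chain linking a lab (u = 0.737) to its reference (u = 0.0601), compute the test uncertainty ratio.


TUR = u_lab / u_ref
= 0.737 / 0.0601
= 12.2629

12.2629


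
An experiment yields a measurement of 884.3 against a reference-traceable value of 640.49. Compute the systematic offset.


Systematic error = measured - true
= 884.3 - 640.49
= 243.8100

243.8100


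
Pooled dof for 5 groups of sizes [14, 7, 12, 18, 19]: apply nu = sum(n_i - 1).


nu = sum_i (n_i - 1)
nu = ((14 - 1) + (7 - 1) + (12 - 1) + (18 - 1) + (19 - 1))
nu = 13 + 6 + 11 + 17 + 18
nu = 65

65


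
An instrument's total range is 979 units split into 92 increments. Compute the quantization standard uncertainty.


resolution = range / divisions
resolution = 979 / 92 = 10.641304
u_res = resolution / (2*sqrt(3))
u_res = 10.641304 / 3.4641016
u_res = 3.0719

3.0719


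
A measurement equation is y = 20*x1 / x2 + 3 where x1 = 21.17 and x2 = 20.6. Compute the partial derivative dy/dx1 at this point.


y = 20*x1 / x2 + 3
dy/dx1 = 20/x2
Evaluate at x2 = 20.6: c1 = 20 / 20.6
c1 = 0.9709

0.9709


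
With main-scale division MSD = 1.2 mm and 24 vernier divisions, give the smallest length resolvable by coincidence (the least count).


LC = MSD / n_div
= 1.2 / 24
= 0.0500

0.0500


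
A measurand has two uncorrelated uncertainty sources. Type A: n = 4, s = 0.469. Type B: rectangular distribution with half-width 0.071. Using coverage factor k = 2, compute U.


u_A = s / sqrt(n) = 0.469 / sqrt(4) = 0.2345
u_B = half_width / sqrt(3) = 0.071 / sqrt(3) = 0.040991869
uc = sqrt(u_A^2 + u_B^2) = sqrt(0.2345^2 + 0.040991869^2) = 0.23805584
U = k * uc = 2 * 0.23805584
U = 0.4761

0.4761


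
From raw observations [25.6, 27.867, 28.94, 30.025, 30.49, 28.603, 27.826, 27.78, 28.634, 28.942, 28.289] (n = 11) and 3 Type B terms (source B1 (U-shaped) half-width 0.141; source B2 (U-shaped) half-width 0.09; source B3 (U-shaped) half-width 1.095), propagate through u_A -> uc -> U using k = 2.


mean = (25.6 + 27.867 + 28.94 + 30.025 + 30.49 + 28.603 + 27.826 + 27.78 + 28.634 + 28.942 + 28.289) / 11 = 28.45418182
s = sqrt(sum((x - mean)^2)/(n-1)) = 1.2848365
u_A = s / sqrt(n) = 1.2848365 / sqrt(11) = 0.38739278
u_B1 = 0.141 / sqrt(2) = 0.099702056
u_B2 = 0.09 / sqrt(2) = 0.06363961
u_B3 = 1.095 / sqrt(2) = 0.77428193
uc = sqrt(0.38739278^2 + 0.099702056^2 + 0.06363961^2 + 0.77428193^2) = 0.87382846
U = k * uc = 2 * 0.87382846
U = 1.7477

1.7477


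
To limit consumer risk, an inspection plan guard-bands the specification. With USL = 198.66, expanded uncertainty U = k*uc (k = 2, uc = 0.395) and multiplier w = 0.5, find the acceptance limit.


U = k * uc = 2 * 0.395 = 0.79
guard band g = w * U = 0.5 * 0.79 = 0.395
AL = USL - g = 198.66 - 0.395
AL = 198.2650

198.2650


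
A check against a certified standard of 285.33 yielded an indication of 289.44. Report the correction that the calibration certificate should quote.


Correction = standard - reading
= 285.33 - 289.44
= -4.1100

-4.1100


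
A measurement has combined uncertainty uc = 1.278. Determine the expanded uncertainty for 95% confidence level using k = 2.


U = k * uc
U = 2 * 1.278
U = 2.5560

2.5560


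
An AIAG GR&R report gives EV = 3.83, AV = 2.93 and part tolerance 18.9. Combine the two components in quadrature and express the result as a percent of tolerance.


GRR = sqrt(EV^2 + AV^2) = sqrt(3.83^2 + 2.93^2) = 4.8222194
%GRR = GRR / tol * 100 = 4.8222194 / 18.9 * 100
%GRR = 25.5144

25.5144


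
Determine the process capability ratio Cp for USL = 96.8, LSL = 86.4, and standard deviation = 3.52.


Cp = (USL - LSL) / (6 * sigma)
= (96.8 - 86.4) / (6 * 3.52)
= 10.4000 / 21.1200
= 0.4924

0.4924


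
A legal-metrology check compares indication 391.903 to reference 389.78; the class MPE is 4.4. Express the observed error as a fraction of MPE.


e = indication - reference = 391.903 - 389.78 = 2.1230
|e| = 2.1230
ratio = |e| / MPE = 2.1230 / 4.4
ratio = 0.4825

0.4825


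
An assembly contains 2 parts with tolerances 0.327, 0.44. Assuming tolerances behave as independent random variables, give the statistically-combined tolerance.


RSS = sqrt(0.327^2 + 0.44^2)
= sqrt(0.300529)
= 0.5482

0.5482


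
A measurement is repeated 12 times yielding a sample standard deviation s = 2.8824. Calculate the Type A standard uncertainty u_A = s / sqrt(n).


u_A = s / sqrt(n)
u_A = 2.8824 / sqrt(12)
u_A = 2.8824 / 3.4641016
u_A = 0.8321

0.8321


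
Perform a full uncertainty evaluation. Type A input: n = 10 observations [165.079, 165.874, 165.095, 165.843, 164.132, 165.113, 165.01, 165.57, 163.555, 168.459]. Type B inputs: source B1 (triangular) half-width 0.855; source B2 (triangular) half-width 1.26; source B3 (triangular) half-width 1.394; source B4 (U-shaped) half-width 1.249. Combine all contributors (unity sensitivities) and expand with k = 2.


mean = (165.079 + 165.874 + 165.095 + 165.843 + 164.132 + 165.113 + 165.01 + 165.57 + 163.555 + 168.459) / 10 = 165.373
s = sqrt(sum((x - mean)^2)/(n-1)) = 1.3013839
u_A = s / sqrt(n) = 1.3013839 / sqrt(10) = 0.41153372
u_B1 = 0.855 / sqrt(6) = 0.34905229
u_B2 = 1.26 / sqrt(6) = 0.51439285
u_B3 = 1.394 / sqrt(6) = 0.56909812
u_B4 = 1.249 / sqrt(2) = 0.88317637
uc = sqrt(0.41153372^2 + 0.34905229^2 + 0.51439285^2 + 0.56909812^2 + 0.88317637^2) = 1.2882821
U = k * uc = 2 * 1.2882821
U = 2.5766

2.5766


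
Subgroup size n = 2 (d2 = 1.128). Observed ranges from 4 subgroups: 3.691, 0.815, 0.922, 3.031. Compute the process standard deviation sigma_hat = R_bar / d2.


R_bar = (3.691 + 0.815 + 0.922 + 3.031) / 4
R_bar = 8.459 / 4 = 2.11475
sigma_hat = R_bar / d2 = 2.11475 / 1.128 = 1.8748

1.8748


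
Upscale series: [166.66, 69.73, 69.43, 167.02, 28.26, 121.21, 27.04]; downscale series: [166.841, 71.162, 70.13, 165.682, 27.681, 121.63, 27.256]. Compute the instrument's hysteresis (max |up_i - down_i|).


|166.66 - 166.841| = 0.1810
|69.73 - 71.162| = 1.4320
|69.43 - 70.13| = 0.7000
|167.02 - 165.682| = 1.3380
|28.26 - 27.681| = 0.5790
|121.21 - 121.63| = 0.4200
|27.04 - 27.256| = 0.2160
hysteresis = max(diffs) = 1.4320

1.4320


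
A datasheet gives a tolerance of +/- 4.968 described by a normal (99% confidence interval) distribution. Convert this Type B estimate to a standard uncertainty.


u_B = half_width / 2.576
u_B = 4.968 / 2.576
u_B = 1.9286

1.9286


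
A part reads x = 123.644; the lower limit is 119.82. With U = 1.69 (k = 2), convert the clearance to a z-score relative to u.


u = U / k = 1.69 / 2 = 0.845
margin = |LSL - x| = |119.82 - 123.644| = 3.824
z = margin / u = 3.824 / 0.845
z = 4.5254

4.5254


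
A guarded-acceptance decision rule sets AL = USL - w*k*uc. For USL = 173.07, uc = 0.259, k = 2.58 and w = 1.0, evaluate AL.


U = k * uc = 2.58 * 0.259 = 0.66822
guard band g = w * U = 1.0 * 0.66822 = 0.66822
AL = USL - g = 173.07 - 0.66822
AL = 172.4018

172.4018


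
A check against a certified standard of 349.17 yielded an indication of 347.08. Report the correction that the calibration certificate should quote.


Correction = standard - reading
= 349.17 - 347.08
= 2.0900

2.0900


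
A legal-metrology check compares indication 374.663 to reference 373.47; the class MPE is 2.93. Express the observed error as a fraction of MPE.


e = indication - reference = 374.663 - 373.47 = 1.1930
|e| = 1.1930
ratio = |e| / MPE = 1.1930 / 2.93
ratio = 0.4072

0.4072


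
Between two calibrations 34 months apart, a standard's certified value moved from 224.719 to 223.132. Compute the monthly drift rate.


rate = (v2 - v1) / months
= (223.132 - 224.719) / 34
= -1.5870 / 34
= -0.0467

-0.0467


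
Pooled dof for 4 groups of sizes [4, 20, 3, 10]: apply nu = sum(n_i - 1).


nu = sum_i (n_i - 1)
nu = ((4 - 1) + (20 - 1) + (3 - 1) + (10 - 1))
nu = 3 + 19 + 2 + 9
nu = 33

33


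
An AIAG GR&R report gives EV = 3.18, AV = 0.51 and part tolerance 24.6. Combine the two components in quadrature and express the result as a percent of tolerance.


GRR = sqrt(EV^2 + AV^2) = sqrt(3.18^2 + 0.51^2) = 3.2206366
%GRR = GRR / tol * 100 = 3.2206366 / 24.6 * 100
%GRR = 13.0920

13.0920


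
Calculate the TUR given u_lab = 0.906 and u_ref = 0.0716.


TUR = u_lab / u_ref
= 0.906 / 0.0716
= 12.6536

12.6536


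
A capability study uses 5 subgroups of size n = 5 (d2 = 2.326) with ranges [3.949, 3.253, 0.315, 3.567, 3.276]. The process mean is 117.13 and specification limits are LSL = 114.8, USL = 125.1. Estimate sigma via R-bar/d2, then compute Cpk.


R_bar = (3.949 + 3.253 + 0.315 + 3.567 + 3.276) / 5 = 2.872
sigma = R_bar / d2 = 2.872 / 2.326 = 1.2347377
Cp = (USL - LSL)/(6*sigma) = (125.1 - 114.8)/(6*1.2347377) = 1.3903
Cpu = (125.1 - 117.13)/(3*1.2347377) = 2.1516
Cpl = (117.13 - 114.8)/(3*1.2347377) = 0.6290
Cpk = min(Cpu, Cpl) = 0.6290

0.6290
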